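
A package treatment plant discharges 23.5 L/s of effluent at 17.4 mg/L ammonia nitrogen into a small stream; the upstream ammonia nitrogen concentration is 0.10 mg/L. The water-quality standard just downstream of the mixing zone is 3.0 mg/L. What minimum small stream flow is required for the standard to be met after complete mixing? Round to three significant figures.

Set C_mix = 3.0: (Q·0.1000 + 23.50·17.40) / (Q + 23.50) = 3.0
→ Q = 23.50·(17.40 − 3.0)/(3.0 − 0.1000) = 116.7 L/s.

117 L/s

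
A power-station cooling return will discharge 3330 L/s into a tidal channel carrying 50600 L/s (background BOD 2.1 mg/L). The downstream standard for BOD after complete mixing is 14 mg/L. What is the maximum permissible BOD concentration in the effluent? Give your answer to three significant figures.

195 mg/L

At the limit, (Qr·Cr + Qe·Cₑ)/(Qr + Qe) = 14:
Cₑ = (53930·14 − 50600·2.100) / 3330 = 194.8 mg/L.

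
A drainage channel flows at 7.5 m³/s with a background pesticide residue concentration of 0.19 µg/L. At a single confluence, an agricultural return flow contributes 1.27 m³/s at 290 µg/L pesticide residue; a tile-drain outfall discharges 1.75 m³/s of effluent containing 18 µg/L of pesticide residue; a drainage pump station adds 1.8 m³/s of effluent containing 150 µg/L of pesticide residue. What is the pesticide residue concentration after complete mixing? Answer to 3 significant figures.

After mixing, C = (7.500·0.1900 + 1.270·290.0 + 1.750·18.00 + 1.800·150.0) / 12.32 = 671.2/12.32 = 54.48 µg/L.

54.5 µg/L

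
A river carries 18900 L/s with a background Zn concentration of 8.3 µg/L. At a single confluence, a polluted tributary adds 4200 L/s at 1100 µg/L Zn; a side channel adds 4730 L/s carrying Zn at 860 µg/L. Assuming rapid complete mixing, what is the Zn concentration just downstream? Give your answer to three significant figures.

318 µg/L

Flow-weighted average: C = (18900·8.300 + 4200·1100 + 4730·860.0) / 27830 = 8845000/27830 = 317.8 µg/L.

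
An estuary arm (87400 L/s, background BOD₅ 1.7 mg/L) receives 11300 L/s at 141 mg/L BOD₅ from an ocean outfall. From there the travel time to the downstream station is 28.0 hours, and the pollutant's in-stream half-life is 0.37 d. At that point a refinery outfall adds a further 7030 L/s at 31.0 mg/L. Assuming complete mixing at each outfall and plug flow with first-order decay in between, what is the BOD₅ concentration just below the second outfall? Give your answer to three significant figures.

Mass balance: C = (87400·1.700 + 11300·141.0) / 98700 = 1742000/98700 = 17.65 mg/L; combined flow 98700 L/s.
Half-life 0.37 d → k = ln 2 / 0.37 = 1.873 d⁻¹.
After decay, C = 17.65 × e^(−kt) = 17.65 × 0.1124 = 1.984 mg/L.
Second outfall: C = (98700·1.984 + 7030·31.00)/105700 = 3.913 mg/L.

3.91 mg/L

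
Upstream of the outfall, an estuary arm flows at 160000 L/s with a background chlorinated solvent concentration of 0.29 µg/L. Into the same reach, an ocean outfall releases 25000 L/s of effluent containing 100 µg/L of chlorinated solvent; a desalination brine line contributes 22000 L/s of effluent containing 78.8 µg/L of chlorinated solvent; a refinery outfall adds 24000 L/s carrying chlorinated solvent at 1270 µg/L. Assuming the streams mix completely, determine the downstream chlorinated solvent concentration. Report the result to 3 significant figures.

Conservation of mass: C = (160000·0.2900 + 25000·100.0 + 22000·78.80 + 24000·1270) / 231000 = 34760000/231000 = 150.5 µg/L.

150 µg/L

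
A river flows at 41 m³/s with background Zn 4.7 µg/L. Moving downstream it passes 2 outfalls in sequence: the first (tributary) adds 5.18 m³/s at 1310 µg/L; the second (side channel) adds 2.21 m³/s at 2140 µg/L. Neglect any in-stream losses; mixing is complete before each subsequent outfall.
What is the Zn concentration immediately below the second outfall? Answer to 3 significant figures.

242 µg/L

Below outfall 1: Q → 46.18 m³/s, C = (41.00·4.700 + 5.180·1310)/46.18 = 151.1 µg/L.
Below outfall 2: Q → 48.39 m³/s, C = (46.18·151.1 + 2.210·2140)/48.39 = 241.9 µg/L.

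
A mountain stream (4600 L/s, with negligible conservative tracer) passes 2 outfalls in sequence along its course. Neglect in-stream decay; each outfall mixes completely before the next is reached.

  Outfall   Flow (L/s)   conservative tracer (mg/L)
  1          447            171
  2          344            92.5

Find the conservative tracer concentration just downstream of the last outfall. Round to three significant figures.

Below outfall 1: Q → 5047 L/s, C = (4600·0 + 447.0·171.0)/5047 = 15.15 mg/L.
Below outfall 2: Q → 5391 L/s, C = (5047·15.15 + 344.0·92.50)/5391 = 20.08 mg/L.

20.1 mg/L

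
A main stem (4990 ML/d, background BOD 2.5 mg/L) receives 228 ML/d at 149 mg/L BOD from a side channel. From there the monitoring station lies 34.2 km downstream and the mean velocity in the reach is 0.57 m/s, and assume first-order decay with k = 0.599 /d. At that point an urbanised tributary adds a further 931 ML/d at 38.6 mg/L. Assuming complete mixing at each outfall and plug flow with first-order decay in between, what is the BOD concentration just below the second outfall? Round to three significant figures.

Conservation of mass: C = (4990·2.500 + 228.0·149.0) / 5218 = 46450/5218 = 8.901 mg/L; combined flow 5218 ML/d.
Travel time t = 34.2·1000 / 0.57 = 60000 s = 16.67 h.
After decay, C = 8.901 × e^(−kt) = 8.901 × 0.6597 = 5.872 mg/L.
At the second outfall, C = (5218·5.872 + 931.0·38.60) / (5218 + 931.0) = 10.83 mg/L.

10.8 mg/L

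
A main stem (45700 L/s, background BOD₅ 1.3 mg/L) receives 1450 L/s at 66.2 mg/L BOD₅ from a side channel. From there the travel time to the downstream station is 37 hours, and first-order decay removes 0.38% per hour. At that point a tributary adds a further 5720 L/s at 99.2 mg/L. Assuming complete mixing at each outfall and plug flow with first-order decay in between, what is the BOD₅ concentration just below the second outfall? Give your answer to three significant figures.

After mixing, C = (45700·1.300 + 1450·66.20) / 47150 = 155400/47150 = 3.296 mg/L; combined flow 47150 L/s.
0.38%/h lost → k = −ln(1 − 0.0038) = 0.003807 h⁻¹.
After decay, C = 3.296 × e^(−kt) = 3.296 × 0.8686 = 2.863 mg/L.
Second outfall: C = (47150·2.863 + 5720·99.20)/52870 = 13.29 mg/L.

13.3 mg/L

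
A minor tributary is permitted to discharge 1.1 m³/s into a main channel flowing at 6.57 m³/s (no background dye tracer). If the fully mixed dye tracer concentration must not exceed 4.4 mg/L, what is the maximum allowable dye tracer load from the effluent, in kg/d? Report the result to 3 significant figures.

2920 kg/d

Mass balance at the limit: 6.570·0 + 1.100·Cₑ = 7.670·4.4 → Cₑ = 30.68 mg/L.
Load = 1.100 m³/s × 30.68 g/m³ × 86 400 s/d = 2916 kg/d.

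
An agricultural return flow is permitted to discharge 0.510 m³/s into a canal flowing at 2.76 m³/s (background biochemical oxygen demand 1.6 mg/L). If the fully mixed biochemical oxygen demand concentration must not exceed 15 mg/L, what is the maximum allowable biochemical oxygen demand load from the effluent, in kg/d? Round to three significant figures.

3860 kg/d

Mass balance at the limit: 2.760·1.600 + 0.5100·Cₑ = 3.270·15 → Cₑ = 87.52 mg/L.
Load = 0.5100 m³/s × 87.52 g/m³ × 86 400 s/d = 3856 kg/d.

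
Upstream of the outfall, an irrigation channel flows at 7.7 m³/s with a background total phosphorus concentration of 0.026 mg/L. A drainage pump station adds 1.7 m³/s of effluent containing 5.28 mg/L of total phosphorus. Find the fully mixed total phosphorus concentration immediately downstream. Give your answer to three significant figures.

Conservation of mass: C = (7.700·0.02600 + 1.700·5.280) / 9.400 = 9.176/9.400 = 0.9762 mg/L.

0.976 mg/L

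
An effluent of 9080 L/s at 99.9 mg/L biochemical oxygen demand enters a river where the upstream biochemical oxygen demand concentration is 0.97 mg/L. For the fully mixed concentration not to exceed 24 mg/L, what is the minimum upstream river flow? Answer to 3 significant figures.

Set C_mix = 24: (Q·0.9700 + 9080·99.90) / (Q + 9080) = 24
→ Q = 9080·(99.90 − 24)/(24 − 0.9700) = 29920 L/s.

29900 L/s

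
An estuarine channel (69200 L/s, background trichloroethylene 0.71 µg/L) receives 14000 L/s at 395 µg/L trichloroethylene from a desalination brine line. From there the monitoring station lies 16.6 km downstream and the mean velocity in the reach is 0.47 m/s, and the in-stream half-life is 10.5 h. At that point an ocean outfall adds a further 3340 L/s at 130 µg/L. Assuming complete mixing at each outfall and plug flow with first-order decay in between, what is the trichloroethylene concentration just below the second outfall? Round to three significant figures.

Conservation of mass: C = (69200·0.7100 + 14000·395.0) / 83200 = 5579000/83200 = 67.06 µg/L; combined flow 83200 L/s.
Travel time t = 16.6·1000 / 0.47 = 35320 s = 9.811 h.
Half-life 10.5 h → k = ln 2 / 10.5 = 0.06601 h⁻¹ = 1.584 d⁻¹.
After decay, C = 67.06 × e^(−kt) = 67.06 × 0.5233 = 35.09 µg/L.
Second outfall: C = (83200·35.09 + 3340·130.0)/86540 = 38.75 µg/L.

38.8 µg/L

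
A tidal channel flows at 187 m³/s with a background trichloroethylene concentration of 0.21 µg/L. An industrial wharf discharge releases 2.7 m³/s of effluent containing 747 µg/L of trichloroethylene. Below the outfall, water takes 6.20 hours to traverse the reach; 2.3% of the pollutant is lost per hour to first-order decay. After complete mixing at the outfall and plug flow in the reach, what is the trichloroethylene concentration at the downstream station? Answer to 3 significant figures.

After mixing, C = (187.0·0.2100 + 2.700·747.0) / 189.7 = 2056/189.7 = 10.84 µg/L.
2.3%/h lost → k = −ln(1 − 0.023) = 0.02327 h⁻¹.
First-order decay: C = 10.84·exp(−k·t) = 10.84·0.8657 = 9.383 µg/L.

9.38 µg/L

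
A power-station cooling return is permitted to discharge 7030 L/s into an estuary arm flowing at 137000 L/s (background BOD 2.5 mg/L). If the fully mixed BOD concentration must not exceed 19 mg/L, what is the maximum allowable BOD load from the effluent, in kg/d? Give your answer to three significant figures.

Mass balance at the limit: 137000·2.500 + 7030·Cₑ = 144000·19 → Cₑ = 340.6 mg/L.
7030 L/s = 7.030 m³/s. Load = 7.030 m³/s × 340.6 g/m³ × 86 400 s/d = 206800 kg/d.

207000 kg/d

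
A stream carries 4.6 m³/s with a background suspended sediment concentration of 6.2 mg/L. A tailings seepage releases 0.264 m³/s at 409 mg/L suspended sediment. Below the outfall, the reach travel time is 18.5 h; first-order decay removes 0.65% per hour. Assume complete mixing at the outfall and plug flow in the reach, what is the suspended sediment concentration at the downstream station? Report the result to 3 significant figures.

24.9 mg/L

After mixing, C = (4.600·6.200 + 0.2640·409.0) / 4.864 = 136.5/4.864 = 28.06 mg/L.
0.65%/h lost → k = −ln(1 − 0.0065) = 0.006521 h⁻¹.
Applying C = C₀e^(−kt): 28.06 × 0.8864 = 24.87 mg/L.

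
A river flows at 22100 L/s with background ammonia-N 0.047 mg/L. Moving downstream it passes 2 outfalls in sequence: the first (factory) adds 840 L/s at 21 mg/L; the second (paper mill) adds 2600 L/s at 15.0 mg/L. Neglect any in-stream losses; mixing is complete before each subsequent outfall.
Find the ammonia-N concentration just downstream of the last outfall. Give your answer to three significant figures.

Below outfall 1: Q → 22940 L/s, C = (22100·0.04700 + 840.0·21.00)/22940 = 0.8142 mg/L.
Below outfall 2: Q → 25540 L/s, C = (22940·0.8142 + 2600·15.00)/25540 = 2.258 mg/L.

2.26 mg/L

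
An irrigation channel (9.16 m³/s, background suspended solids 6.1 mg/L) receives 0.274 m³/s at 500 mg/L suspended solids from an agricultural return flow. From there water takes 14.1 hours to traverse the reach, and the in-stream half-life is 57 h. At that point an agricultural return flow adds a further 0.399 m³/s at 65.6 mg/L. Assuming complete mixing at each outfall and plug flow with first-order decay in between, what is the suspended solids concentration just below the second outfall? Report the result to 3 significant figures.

19.2 mg/L

Mass balance: C = (9.160·6.100 + 0.2740·500.0) / 9.434 = 192.9/9.434 = 20.44 mg/L; combined flow 9.434 m³/s.
Half-life 57 h → k = ln 2 / 57 = 0.01216 h⁻¹ = 0.2919 d⁻¹.
After decay, C = 20.44 × e^(−kt) = 20.44 × 0.8424 = 17.22 mg/L.
At the second outfall, C = (9.434·17.22 + 0.3990·65.60) / (9.434 + 0.3990) = 19.19 mg/L.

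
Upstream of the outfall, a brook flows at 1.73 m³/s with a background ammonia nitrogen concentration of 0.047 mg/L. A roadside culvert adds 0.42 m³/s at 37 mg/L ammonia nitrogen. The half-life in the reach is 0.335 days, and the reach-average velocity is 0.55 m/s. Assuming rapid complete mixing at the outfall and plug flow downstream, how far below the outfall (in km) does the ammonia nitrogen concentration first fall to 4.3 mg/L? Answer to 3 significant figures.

Flow-weighted average: C = (1.730·0.04700 + 0.4200·37.00) / 2.150 = 15.62/2.150 = 7.266 mg/L.
Half-life 0.335 d → k = ln 2 / 0.335 = 2.069 d⁻¹.
Set 7.266·exp(−k·t) = 4.3 → t = ln(7.266/4.3)/k = 21900 s = 6.084 h.
Distance = v·t = 0.55·21900 = 12050 m = 12.05 km.

12.0 km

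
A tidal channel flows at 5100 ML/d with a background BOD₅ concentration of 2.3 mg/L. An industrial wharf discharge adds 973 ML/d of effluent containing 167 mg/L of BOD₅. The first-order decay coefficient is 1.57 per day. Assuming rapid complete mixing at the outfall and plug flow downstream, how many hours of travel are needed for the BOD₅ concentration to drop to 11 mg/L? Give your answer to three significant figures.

Flow-weighted average: C = (5100·2.300 + 973.0·167.0) / 6073 = 174200/6073 = 28.69 mg/L.
28.69·exp(−k·t) = 11 → t = ln(28.69/11)/k = 52750 s = 14.65 h.

14.7 h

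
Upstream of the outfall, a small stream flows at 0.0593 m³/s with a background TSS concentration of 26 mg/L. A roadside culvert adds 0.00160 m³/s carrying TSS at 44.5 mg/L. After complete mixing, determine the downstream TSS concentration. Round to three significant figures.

Mixed concentration C = ΣQC/ΣQ = (0.05930·26.00 + 0.001600·44.50) / 0.06090 = 1.613/0.06090 = 26.49 mg/L.

26.5 mg/L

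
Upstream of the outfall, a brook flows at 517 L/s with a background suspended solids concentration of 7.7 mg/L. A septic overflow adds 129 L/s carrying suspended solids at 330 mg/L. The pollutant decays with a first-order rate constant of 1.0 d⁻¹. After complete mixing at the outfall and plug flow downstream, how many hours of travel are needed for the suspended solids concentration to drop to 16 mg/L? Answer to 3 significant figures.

36.1 h

Mixed concentration C = ΣQC/ΣQ = (517.0·7.700 + 129.0·330.0) / 646.0 = 46550/646.0 = 72.06 mg/L.
72.06·exp(−k·t) = 16 → t = ln(72.06/16)/k = 130000 s = 36.12 h.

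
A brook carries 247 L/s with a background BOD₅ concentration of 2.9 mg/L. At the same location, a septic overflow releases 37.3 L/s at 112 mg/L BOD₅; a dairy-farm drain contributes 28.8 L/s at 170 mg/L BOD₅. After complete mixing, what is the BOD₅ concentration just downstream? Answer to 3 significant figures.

31.3 mg/L

Mass balance: C = (247.0·2.900 + 37.30·112.0 + 28.80·170.0) / 313.1 = 9790/313.1 = 31.27 mg/L.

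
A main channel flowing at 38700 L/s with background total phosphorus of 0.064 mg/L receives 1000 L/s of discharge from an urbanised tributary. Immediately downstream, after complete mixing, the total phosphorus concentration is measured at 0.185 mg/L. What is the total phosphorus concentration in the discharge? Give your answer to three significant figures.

4.87 mg/L

Mass balance: 38700·0.06400 + 1000·Cₑ = 39700·0.1850
→ Cₑ = (39700·0.1850 − 38700·0.06400) / 1000 = 4.868 mg/L.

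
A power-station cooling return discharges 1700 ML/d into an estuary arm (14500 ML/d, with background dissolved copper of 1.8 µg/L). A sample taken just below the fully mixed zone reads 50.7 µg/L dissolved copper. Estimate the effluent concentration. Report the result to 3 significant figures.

468 µg/L

Mass balance: 14500·1.800 + 1700·Cₑ = 16200·50.70
→ Cₑ = (16200·50.70 − 14500·1.800) / 1700 = 467.8 µg/L.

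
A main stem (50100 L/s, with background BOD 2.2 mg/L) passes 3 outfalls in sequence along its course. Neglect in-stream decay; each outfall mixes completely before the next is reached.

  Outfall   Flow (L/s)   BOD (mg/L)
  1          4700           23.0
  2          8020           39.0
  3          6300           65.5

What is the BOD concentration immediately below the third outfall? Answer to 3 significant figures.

13.7 mg/L

After outfall 1: Q = 50100 + 4700 = 54800 L/s; C = (50100·2.200 + 4700·23.00)/54800 = 3.984 mg/L.
After outfall 2: Q = 54800 + 8020 = 62820 L/s; C = (54800·3.984 + 8020·39.00)/62820 = 8.454 mg/L.
After outfall 3: Q = 62820 + 6300 = 69120 L/s; C = (62820·8.454 + 6300·65.50)/69120 = 13.65 mg/L.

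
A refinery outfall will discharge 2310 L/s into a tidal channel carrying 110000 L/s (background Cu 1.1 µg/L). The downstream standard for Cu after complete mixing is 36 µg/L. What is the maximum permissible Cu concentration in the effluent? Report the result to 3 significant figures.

At the limit, (Qr·Cr + Qe·Cₑ)/(Qr + Qe) = 36:
Cₑ = (112300·36 − 110000·1.100) / 2310 = 1698 µg/L.

1700 µg/L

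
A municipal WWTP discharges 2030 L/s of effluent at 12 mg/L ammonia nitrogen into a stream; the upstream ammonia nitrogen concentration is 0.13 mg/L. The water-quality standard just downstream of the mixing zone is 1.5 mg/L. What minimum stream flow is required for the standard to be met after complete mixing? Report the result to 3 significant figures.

Set C_mix = 1.5: (Q·0.1300 + 2030·12.00) / (Q + 2030) = 1.5
→ Q = 2030·(12.00 − 1.5)/(1.5 − 0.1300) = 15560 L/s.

15600 L/s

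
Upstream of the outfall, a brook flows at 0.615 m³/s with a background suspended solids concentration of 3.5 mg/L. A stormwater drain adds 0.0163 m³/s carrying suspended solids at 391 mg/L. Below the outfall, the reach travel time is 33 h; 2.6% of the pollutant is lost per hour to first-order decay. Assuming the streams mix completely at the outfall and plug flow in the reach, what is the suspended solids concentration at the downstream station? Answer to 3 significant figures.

After mixing, C = (0.6150·3.500 + 0.01630·391.0) / 0.6313 = 8.526/0.6313 = 13.51 mg/L.
2.6%/h lost → k = −ln(1 − 0.026) = 0.02634 h⁻¹.
First-order decay: C = 13.51·exp(−k·t) = 13.51·0.4192 = 5.662 mg/L.

5.66 mg/L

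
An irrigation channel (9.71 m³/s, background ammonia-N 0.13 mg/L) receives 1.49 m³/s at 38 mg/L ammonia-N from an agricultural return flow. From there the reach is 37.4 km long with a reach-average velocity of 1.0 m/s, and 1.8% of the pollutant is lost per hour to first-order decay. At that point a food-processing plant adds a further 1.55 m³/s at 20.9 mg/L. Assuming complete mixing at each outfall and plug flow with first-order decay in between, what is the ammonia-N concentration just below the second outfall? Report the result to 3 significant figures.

Mass balance: C = (9.710·0.1300 + 1.490·38.00) / 11.20 = 57.88/11.20 = 5.168 mg/L; combined flow 11.20 m³/s.
Travel time t = 37.4·1000 / 1.0 = 37400 s = 10.39 h.
1.8%/h lost → k = −ln(1 − 0.018) = 0.01816 h⁻¹.
Decay over the reach: 5.168·exp(−kt) = 5.168·0.8280 = 4.279 mg/L.
Second outfall: C = (11.20·4.279 + 1.550·20.90)/12.75 = 6.300 mg/L.

6.30 mg/L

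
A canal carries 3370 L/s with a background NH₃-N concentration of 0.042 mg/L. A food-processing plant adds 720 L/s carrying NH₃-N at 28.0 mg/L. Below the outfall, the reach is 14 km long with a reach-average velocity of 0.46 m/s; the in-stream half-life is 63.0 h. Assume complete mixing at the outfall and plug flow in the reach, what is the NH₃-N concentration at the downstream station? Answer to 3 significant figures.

4.52 mg/L

After mixing, C = (3370·0.04200 + 720.0·28.00) / 4090 = 20300/4090 = 4.964 mg/L.
Travel time t = 14·1000 / 0.46 = 30430 s = 8.454 h.
Half-life 63.0 h → k = ln 2 / 63.0 = 0.01100 h⁻¹ = 0.2641 d⁻¹.
Decay over the reach: 4.964·exp(−kt) = 4.964·0.9112 = 4.523 mg/L.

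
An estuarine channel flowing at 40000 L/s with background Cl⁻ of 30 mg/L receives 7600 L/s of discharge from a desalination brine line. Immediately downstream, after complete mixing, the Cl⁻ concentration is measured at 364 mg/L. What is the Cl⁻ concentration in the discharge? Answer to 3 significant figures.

Mass balance: 40000·30.00 + 7600·Cₑ = 47600·364.0
→ Cₑ = (47600·364.0 − 40000·30.00) / 7600 = 2122 mg/L.

2120 mg/L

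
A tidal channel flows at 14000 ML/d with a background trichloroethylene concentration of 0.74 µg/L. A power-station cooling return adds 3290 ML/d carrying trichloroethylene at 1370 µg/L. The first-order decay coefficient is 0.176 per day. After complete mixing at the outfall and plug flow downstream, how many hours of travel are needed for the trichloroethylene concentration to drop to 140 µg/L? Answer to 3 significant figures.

Mass balance: C = (14000·0.7400 + 3290·1370) / 17290 = 4518000/17290 = 261.3 µg/L.
261.3·exp(−k·t) = 140 → t = ln(261.3/140)/k = 306300 s = 85.09 h.

85.1 h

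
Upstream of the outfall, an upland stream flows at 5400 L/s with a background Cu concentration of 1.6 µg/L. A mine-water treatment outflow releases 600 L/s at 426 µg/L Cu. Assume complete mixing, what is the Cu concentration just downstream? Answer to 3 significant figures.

Mass balance: C = (5400·1.600 + 600.0·426.0) / 6000 = 264200/6000 = 44.04 µg/L.

44.0 µg/L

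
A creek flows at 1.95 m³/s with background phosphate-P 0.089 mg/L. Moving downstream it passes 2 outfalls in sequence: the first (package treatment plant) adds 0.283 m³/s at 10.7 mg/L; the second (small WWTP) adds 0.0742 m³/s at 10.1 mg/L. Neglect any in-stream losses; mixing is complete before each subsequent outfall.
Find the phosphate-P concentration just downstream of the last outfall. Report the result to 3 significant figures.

Outfall 1: combined Q = 2.233 m³/s; C = (1.950·0.08900 + 0.2830·10.70)/2.233 = 1.434 mg/L.
Outfall 2: combined Q = 2.307 m³/s; C = (2.233·1.434 + 0.07420·10.10)/2.307 = 1.712 mg/L.

1.71 mg/L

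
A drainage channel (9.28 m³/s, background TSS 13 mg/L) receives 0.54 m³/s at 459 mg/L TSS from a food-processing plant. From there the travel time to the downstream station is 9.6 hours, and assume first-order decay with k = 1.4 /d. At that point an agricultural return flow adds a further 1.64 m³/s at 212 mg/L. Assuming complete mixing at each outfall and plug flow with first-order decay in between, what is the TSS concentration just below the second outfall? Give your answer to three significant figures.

Conservation of mass: C = (9.280·13.00 + 0.5400·459.0) / 9.820 = 368.5/9.820 = 37.53 mg/L; combined flow 9.820 m³/s.
First-order decay: C = 37.53·exp(−k·t) = 37.53·0.5712 = 21.43 mg/L.
At the second outfall, C = (9.820·21.43 + 1.640·212.0) / (9.820 + 1.640) = 48.71 mg/L.

48.7 mg/L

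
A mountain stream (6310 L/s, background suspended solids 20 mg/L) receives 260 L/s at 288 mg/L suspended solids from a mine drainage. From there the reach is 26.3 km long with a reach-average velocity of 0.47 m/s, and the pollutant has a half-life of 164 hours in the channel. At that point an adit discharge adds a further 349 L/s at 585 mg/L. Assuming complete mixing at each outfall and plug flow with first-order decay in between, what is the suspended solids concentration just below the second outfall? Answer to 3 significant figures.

Flow-weighted average: C = (6310·20.00 + 260.0·288.0) / 6570 = 201100/6570 = 30.61 mg/L; combined flow 6570 L/s.
Travel time t = 26.3·1000 / 0.47 = 55960 s = 15.54 h.
Half-life 164 h → k = ln 2 / 164 = 0.004227 h⁻¹ = 0.1014 d⁻¹.
Applying C = C₀e^(−kt): 30.61 × 0.9364 = 28.66 mg/L.
Second outfall: C = (6570·28.66 + 349.0·585.0)/6919 = 56.72 mg/L.

56.7 mg/L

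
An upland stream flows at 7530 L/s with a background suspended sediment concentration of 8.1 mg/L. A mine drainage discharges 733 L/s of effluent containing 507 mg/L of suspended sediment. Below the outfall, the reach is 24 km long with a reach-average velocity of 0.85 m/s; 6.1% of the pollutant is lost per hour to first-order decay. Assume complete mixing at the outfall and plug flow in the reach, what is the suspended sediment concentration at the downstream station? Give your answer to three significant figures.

32.0 mg/L

Mixed concentration C = ΣQC/ΣQ = (7530·8.100 + 733.0·507.0) / 8263 = 432600/8263 = 52.36 mg/L.
Travel time t = 24·1000 / 0.85 = 28240 s = 7.843 h.
6.1%/h lost → k = −ln(1 − 0.061) = 0.06294 h⁻¹.
Decay over the reach: 52.36·exp(−kt) = 52.36·0.6104 = 31.96 mg/L.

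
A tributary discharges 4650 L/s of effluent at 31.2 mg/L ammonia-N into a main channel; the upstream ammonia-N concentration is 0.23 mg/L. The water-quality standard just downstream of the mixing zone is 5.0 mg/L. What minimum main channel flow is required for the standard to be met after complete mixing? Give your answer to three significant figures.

25500 L/s

Set C_mix = 5.0: (Q·0.2300 + 4650·31.20) / (Q + 4650) = 5.0
→ Q = 4650·(31.20 − 5.0)/(5.0 − 0.2300) = 25540 L/s.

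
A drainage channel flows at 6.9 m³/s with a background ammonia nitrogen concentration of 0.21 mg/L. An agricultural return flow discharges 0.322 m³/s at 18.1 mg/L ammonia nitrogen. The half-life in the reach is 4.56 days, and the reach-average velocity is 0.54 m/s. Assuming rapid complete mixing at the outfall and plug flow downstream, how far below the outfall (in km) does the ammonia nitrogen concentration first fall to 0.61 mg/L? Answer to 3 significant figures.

154 km

After mixing, C = (6.900·0.2100 + 0.3220·18.10) / 7.222 = 7.277/7.222 = 1.008 mg/L.
Half-life 4.56 d → k = ln 2 / 4.56 = 0.1520 d⁻¹.
Set 1.008·exp(−k·t) = 0.61 → t = ln(1.008/0.61)/k = 285300 s = 79.25 h.
Distance = v·t = 0.54·285300 = 154100 m = 154.1 km.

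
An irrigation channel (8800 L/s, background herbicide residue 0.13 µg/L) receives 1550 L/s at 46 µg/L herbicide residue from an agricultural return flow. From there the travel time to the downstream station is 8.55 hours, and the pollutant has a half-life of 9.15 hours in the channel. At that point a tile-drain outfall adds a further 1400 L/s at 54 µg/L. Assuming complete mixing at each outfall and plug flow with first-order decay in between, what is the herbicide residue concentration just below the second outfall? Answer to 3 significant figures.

After mixing, C = (8800·0.1300 + 1550·46.00) / 10350 = 72440/10350 = 6.999 µg/L; combined flow 10350 L/s.
Half-life 9.15 h → k = ln 2 / 9.15 = 0.07575 h⁻¹ = 1.818 d⁻¹.
Decay over the reach: 6.999·exp(−kt) = 6.999·0.5233 = 3.662 µg/L.
Second outfall: C = (10350·3.662 + 1400·54.00)/11750 = 9.660 µg/L.

9.66 µg/L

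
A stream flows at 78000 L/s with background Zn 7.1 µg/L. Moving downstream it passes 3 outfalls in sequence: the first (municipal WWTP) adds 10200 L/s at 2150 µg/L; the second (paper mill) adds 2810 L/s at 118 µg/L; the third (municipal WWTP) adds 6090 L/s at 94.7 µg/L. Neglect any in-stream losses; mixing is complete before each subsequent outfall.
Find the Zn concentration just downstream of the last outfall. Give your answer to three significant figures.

241 µg/L

Below outfall 1: Q → 88200 L/s, C = (78000·7.100 + 10200·2150)/88200 = 254.9 µg/L.
Below outfall 2: Q → 91010 L/s, C = (88200·254.9 + 2810·118.0)/91010 = 250.7 µg/L.
Below outfall 3: Q → 97100 L/s, C = (91010·250.7 + 6090·94.70)/97100 = 240.9 µg/L.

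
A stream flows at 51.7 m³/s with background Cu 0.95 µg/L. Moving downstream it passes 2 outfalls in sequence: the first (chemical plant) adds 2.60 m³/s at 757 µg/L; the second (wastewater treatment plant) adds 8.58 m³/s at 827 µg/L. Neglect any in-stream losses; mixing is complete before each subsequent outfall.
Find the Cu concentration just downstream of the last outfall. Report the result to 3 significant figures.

145 µg/L

After outfall 1: Q = 51.70 + 2.600 = 54.30 m³/s; C = (51.70·0.9500 + 2.600·757.0)/54.30 = 37.15 µg/L.
After outfall 2: Q = 54.30 + 8.580 = 62.88 m³/s; C = (54.30·37.15 + 8.580·827.0)/62.88 = 144.9 µg/L.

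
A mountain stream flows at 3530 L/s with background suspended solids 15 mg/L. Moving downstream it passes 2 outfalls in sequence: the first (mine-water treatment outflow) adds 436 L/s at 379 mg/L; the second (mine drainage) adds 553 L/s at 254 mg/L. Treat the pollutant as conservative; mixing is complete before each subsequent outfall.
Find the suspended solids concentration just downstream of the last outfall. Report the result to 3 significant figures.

Below outfall 1: Q → 3966 L/s, C = (3530·15.00 + 436.0·379.0)/3966 = 55.02 mg/L.
Below outfall 2: Q → 4519 L/s, C = (3966·55.02 + 553.0·254.0)/4519 = 79.37 mg/L.

79.4 mg/L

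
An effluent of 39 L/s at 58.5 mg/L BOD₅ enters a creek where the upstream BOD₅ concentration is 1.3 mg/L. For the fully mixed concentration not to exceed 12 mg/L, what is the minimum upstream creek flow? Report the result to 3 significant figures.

169 L/s

Set C_mix = 12: (Q·1.300 + 39.00·58.50) / (Q + 39.00) = 12
→ Q = 39.00·(58.50 − 12)/(12 − 1.300) = 169.5 L/s.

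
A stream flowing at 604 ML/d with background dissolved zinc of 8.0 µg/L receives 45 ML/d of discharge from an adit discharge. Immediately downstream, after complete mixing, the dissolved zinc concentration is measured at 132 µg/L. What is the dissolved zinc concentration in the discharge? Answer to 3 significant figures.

1800 µg/L

Mass balance: 604.0·8.000 + 45.00·Cₑ = 649.0·132.0
→ Cₑ = (649.0·132.0 − 604.0·8.000) / 45.00 = 1796 µg/L.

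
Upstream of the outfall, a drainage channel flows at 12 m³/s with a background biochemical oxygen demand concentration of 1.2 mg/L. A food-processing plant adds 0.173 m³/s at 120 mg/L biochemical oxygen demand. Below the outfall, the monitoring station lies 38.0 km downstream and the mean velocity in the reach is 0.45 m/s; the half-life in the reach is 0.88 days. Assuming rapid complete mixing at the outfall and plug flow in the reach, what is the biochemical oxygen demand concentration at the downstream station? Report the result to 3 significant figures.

1.34 mg/L

After mixing, C = (12.00·1.200 + 0.1730·120.0) / 12.17 = 35.16/12.17 = 2.888 mg/L.
Travel time t = 38.0·1000 / 0.45 = 84440 s = 23.46 h.
Half-life 0.88 d → k = ln 2 / 0.88 = 0.7877 d⁻¹.
Applying C = C₀e^(−kt): 2.888 × 0.4631 = 1.338 mg/L.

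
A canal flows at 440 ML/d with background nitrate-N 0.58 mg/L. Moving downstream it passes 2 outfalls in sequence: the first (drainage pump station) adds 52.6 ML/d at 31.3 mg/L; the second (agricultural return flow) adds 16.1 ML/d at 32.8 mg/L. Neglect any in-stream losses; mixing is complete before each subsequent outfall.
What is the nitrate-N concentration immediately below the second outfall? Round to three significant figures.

Outfall 1: combined Q = 492.6 ML/d; C = (440.0·0.5800 + 52.60·31.30)/492.6 = 3.860 mg/L.
Outfall 2: combined Q = 508.7 ML/d; C = (492.6·3.860 + 16.10·32.80)/508.7 = 4.776 mg/L.

4.78 mg/L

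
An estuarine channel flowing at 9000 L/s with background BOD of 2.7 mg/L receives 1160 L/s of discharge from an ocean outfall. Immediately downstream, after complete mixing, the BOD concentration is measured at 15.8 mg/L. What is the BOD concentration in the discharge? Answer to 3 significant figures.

Mass balance: 9000·2.700 + 1160·Cₑ = 10160·15.80
→ Cₑ = (10160·15.80 − 9000·2.700) / 1160 = 117.4 mg/L.

117 mg/L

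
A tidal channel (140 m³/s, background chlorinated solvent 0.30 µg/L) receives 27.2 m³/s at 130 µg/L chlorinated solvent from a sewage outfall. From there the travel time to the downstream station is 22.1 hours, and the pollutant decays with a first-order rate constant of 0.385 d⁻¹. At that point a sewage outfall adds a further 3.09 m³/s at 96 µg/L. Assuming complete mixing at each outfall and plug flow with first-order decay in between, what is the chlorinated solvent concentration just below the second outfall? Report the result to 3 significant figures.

After mixing, C = (140.0·0.3000 + 27.20·130.0) / 167.2 = 3578/167.2 = 21.40 µg/L; combined flow 167.2 m³/s.
Decay over the reach: 21.40·exp(−kt) = 21.40·0.7015 = 15.01 µg/L.
Second outfall: C = (167.2·15.01 + 3.090·96.00)/170.3 = 16.48 µg/L.

16.5 µg/L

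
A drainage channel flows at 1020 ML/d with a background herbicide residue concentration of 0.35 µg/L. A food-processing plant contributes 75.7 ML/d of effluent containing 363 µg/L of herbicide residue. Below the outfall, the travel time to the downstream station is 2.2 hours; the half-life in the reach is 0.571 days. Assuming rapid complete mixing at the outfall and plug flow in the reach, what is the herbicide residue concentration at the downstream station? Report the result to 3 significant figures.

Conservation of mass: C = (1020·0.3500 + 75.70·363.0) / 1096 = 27840/1096 = 25.40 µg/L.
Half-life 0.571 d → k = ln 2 / 0.571 = 1.214 d⁻¹.
Applying C = C₀e^(−kt): 25.40 × 0.8947 = 22.73 µg/L.

22.7 µg/L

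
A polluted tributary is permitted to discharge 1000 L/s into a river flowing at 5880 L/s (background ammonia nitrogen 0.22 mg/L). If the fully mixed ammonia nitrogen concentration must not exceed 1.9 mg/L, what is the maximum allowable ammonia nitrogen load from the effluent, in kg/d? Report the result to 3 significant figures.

1020 kg/d

Mass balance at the limit: 5880·0.2200 + 1000·Cₑ = 6880·1.9 → Cₑ = 11.78 mg/L.
1000 L/s = 1.000 m³/s. Load = 1.000 m³/s × 11.78 g/m³ × 86 400 s/d = 1018 kg/d.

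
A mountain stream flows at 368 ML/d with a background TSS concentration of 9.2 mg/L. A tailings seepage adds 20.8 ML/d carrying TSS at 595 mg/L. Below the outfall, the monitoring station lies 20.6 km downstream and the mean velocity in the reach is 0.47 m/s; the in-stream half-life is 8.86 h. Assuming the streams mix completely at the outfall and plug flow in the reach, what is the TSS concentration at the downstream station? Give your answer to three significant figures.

15.6 mg/L

Conservation of mass: C = (368.0·9.200 + 20.80·595.0) / 388.8 = 15760/388.8 = 40.54 mg/L.
Travel time t = 20.6·1000 / 0.47 = 43830 s = 12.17 h.
Half-life 8.86 h → k = ln 2 / 8.86 = 0.07823 h⁻¹ = 1.878 d⁻¹.
Applying C = C₀e^(−kt): 40.54 × 0.3858 = 15.64 mg/L.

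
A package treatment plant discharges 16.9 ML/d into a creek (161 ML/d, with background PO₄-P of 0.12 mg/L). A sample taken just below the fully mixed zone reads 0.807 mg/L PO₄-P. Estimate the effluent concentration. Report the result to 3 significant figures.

Mass balance: 161.0·0.1200 + 16.90·Cₑ = 177.9·0.8070
→ Cₑ = (177.9·0.8070 − 161.0·0.1200) / 16.90 = 7.352 mg/L.

7.35 mg/L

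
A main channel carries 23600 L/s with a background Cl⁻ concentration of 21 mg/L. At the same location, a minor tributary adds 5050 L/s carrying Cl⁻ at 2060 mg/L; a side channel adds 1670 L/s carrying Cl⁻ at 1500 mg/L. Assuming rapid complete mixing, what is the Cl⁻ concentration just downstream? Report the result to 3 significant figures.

Conservation of mass: C = (23600·21.00 + 5050·2060 + 1670·1500) / 30320 = 13400000/30320 = 442.1 mg/L.

442 mg/L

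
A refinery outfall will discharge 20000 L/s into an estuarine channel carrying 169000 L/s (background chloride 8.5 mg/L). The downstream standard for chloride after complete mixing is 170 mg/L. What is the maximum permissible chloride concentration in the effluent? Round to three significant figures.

1530 mg/L

At the limit, (Qr·Cr + Qe·Cₑ)/(Qr + Qe) = 170:
Cₑ = (189000·170 − 169000·8.500) / 20000 = 1535 mg/L.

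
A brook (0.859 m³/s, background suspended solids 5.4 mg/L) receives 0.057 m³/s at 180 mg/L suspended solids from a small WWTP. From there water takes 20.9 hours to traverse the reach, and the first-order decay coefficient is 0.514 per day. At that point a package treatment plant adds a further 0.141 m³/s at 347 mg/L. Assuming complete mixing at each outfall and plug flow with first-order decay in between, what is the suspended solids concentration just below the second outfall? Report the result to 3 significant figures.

Flow-weighted average: C = (0.8590·5.400 + 0.05700·180.0) / 0.9160 = 14.90/0.9160 = 16.26 mg/L; combined flow 0.9160 m³/s.
Applying C = C₀e^(−kt): 16.26 × 0.6392 = 10.40 mg/L.
At the second outfall, C = (0.9160·10.40 + 0.1410·347.0) / (0.9160 + 0.1410) = 55.30 mg/L.

55.3 mg/L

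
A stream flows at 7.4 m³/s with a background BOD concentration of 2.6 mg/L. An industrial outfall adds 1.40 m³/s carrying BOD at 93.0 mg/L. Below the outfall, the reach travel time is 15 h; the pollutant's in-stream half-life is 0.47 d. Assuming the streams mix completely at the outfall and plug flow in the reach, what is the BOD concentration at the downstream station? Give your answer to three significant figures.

Conservation of mass: C = (7.400·2.600 + 1.400·93.00) / 8.800 = 149.4/8.800 = 16.98 mg/L.
Half-life 0.47 d → k = ln 2 / 0.47 = 1.475 d⁻¹.
After decay, C = 16.98 × e^(−kt) = 16.98 × 0.3978 = 6.756 mg/L.

6.76 mg/L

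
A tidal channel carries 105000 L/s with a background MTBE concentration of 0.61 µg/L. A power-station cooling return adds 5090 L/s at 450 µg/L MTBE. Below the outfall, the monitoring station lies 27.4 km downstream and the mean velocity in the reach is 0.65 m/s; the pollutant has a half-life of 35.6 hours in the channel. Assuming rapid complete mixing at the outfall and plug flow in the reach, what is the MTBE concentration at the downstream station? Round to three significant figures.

Mixed concentration C = ΣQC/ΣQ = (105000·0.6100 + 5090·450.0) / 110100 = 2355000/110100 = 21.39 µg/L.
Travel time t = 27.4·1000 / 0.65 = 42150 s = 11.71 h.
Half-life 35.6 h → k = ln 2 / 35.6 = 0.01947 h⁻¹ = 0.4673 d⁻¹.
Decay over the reach: 21.39·exp(−kt) = 21.39·0.7961 = 17.03 µg/L.

17.0 µg/L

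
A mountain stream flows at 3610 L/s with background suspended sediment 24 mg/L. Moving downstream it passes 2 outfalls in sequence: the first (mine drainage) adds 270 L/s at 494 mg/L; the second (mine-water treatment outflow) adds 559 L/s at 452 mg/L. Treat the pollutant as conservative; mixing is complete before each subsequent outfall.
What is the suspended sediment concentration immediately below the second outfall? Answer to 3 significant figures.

106 mg/L

After outfall 1: Q = 3610 + 270.0 = 3880 L/s; C = (3610·24.00 + 270.0·494.0)/3880 = 56.71 mg/L.
After outfall 2: Q = 3880 + 559.0 = 4439 L/s; C = (3880·56.71 + 559.0·452.0)/4439 = 106.5 mg/L.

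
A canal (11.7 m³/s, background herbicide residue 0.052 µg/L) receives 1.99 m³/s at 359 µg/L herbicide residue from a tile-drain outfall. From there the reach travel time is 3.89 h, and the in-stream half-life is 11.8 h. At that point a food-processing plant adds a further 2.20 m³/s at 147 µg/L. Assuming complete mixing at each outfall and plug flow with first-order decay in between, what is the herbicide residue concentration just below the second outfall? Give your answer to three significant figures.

Mass balance: C = (11.70·0.05200 + 1.990·359.0) / 13.69 = 715.0/13.69 = 52.23 µg/L; combined flow 13.69 m³/s.
Half-life 11.8 h → k = ln 2 / 11.8 = 0.05874 h⁻¹ = 1.410 d⁻¹.
First-order decay: C = 52.23·exp(−k·t) = 52.23·0.7957 = 41.56 µg/L.
Second outfall: C = (13.69·41.56 + 2.200·147.0)/15.89 = 56.16 µg/L.

56.2 µg/L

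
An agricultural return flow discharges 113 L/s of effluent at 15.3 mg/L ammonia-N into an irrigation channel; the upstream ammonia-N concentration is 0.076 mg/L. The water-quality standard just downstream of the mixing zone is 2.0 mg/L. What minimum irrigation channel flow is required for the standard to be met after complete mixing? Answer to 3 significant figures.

Set C_mix = 2.0: (Q·0.07600 + 113.0·15.30) / (Q + 113.0) = 2.0
→ Q = 113.0·(15.30 − 2.0)/(2.0 − 0.07600) = 781.1 L/s.

781 L/s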